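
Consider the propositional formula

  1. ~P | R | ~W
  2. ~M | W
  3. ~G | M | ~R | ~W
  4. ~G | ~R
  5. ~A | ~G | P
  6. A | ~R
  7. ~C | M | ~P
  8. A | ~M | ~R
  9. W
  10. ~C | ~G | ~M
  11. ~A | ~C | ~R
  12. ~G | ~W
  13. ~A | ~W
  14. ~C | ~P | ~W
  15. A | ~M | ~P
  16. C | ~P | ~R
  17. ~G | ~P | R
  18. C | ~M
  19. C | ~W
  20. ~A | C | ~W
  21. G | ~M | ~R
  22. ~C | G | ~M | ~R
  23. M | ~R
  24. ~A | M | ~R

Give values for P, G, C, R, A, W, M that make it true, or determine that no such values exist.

P=F, G=F, C=T, R=F, A=F, W=T, M=F

Unit clause (W) forces W = True.
In (~G | ~W) only ~G is left, so G = False.
In (~A | ~W) only ~A is left, so A = False.
In (C | ~W) only C is left, so C = True.
In (A | ~R) only ~R is left, so R = False.
In (~C | ~P | ~W) only ~P is left, so P = False.
Set M = False.
All clauses satisfied.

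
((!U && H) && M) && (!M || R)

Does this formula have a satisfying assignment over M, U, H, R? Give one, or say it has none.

M = True, U = False, H = True, R = True

  (!U && H) && M = True
    !U && H = True
      !U = True
  !M || R = True
    !M = False
Both conjuncts True, so the formula holds.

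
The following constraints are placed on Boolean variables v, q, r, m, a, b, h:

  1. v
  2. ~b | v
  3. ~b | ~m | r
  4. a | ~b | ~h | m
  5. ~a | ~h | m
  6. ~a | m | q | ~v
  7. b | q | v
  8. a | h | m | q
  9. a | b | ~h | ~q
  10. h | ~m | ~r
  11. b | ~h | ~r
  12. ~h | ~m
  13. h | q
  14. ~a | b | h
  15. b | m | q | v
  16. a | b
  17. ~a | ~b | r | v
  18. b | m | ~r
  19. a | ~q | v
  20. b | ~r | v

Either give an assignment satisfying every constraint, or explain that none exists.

v = True, q = True, r = True, m = False, a = False, b = True, h = False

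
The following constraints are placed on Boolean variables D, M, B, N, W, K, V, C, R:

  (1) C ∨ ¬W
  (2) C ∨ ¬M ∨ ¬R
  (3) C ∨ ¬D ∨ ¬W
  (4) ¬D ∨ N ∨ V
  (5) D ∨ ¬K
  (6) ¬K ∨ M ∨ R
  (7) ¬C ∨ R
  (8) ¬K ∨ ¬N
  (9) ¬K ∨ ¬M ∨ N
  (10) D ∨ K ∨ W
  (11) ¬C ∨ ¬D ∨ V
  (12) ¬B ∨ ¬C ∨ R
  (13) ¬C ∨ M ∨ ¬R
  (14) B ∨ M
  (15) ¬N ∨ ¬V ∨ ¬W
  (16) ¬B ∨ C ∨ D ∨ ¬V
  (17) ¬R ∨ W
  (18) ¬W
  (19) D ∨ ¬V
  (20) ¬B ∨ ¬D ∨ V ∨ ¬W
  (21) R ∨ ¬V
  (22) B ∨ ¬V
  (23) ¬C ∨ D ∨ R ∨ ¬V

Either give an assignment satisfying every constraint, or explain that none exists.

D = True, M = False, B = True, N = True, W = False, K = False, V = False, C = False, R = False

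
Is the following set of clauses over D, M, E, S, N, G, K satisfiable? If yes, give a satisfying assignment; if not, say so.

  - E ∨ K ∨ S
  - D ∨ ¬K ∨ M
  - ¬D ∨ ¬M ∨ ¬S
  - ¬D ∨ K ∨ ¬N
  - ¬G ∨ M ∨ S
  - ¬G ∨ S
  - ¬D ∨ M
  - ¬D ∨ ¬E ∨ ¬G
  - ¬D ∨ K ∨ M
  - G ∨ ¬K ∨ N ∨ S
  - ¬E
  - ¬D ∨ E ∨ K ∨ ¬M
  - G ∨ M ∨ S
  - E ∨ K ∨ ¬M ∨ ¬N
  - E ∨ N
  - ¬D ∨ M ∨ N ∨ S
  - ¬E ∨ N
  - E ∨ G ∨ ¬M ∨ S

D = False, M = False, E = False, S = True, N = True, G = False, K = False

Unit clause (¬E) forces E = False.
In (E ∨ N) only N is left, so N = True.
Try D = True:
  (¬D ∨ K ∨ ¬N) forces K = True.
  (¬D ∨ M) forces M = True.
  (¬D ∨ ¬M ∨ ¬S) forces S = False.
  (¬G ∨ S) forces G = False.
  clause (E ∨ G ∨ ¬M ∨ S) is falsified — backtrack.
So D = False.
Set M = False.
  then (D ∨ ¬K ∨ M) forces K = False.
  then (E ∨ K ∨ S) forces S = True.
Set G = False.
All clauses satisfied.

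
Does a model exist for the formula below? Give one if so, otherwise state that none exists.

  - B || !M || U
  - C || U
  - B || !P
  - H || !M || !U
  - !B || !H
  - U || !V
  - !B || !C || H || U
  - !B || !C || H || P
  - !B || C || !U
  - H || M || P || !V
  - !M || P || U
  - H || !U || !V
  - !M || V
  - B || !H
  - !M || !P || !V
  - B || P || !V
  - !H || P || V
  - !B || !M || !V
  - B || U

H = False, P = False, C = False, U = True, B = False, M = False, V = False

Try H = True:
  (!B || !H) forces B = False.
  clause (B || !H) is falsified — backtrack.
So H = False.
Set P = False.
Set C = False.
  then (C || U) forces U = True.
  then (H || !M || !U) forces M = False.
  then (!B || C || !U) forces B = False.
  then (H || M || P || !V) forces V = False.
All clauses satisfied.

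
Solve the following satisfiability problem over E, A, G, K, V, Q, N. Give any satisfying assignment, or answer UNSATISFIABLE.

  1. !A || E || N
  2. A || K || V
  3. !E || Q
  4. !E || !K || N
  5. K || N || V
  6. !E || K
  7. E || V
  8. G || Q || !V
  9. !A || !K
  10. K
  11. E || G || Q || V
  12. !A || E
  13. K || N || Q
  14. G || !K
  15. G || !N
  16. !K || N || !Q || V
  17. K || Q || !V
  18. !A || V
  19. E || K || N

Unit clause (K) forces K = True.
In (G || !K) only G is left, so G = True.
In (!A || !K) only !A is left, so A = False.
Set E = True.
  then (!E || Q) forces Q = True.
  then (!E || !K || N) forces N = True.
Set V = True.
All clauses satisfied.

E = True; A = False; G = True; K = True; V = True; Q = True; N = True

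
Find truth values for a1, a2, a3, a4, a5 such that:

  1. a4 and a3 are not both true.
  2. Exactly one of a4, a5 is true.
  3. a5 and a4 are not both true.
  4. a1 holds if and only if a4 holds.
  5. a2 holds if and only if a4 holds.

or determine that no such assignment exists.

a1 = False, a2 = False, a3 = True, a4 = False, a5 = True

  (1) a4=F, a3=T — not both ✓
  (2) {a4, a5}: 1 true — exactly one ✓
  (3) a5=T, a4=F — not both ✓
  (4) a1=F, a4=F — same ✓
  (5) a2=F, a4=F — same ✓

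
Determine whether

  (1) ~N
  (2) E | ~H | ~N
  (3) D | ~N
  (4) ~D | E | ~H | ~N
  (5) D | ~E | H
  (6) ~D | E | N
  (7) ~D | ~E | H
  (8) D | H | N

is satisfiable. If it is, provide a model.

E = True, D = True, H = True, N = False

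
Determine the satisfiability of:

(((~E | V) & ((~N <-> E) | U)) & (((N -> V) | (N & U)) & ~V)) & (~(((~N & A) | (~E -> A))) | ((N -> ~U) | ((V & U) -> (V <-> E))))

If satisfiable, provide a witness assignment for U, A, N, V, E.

U = True; A = True; N = True; V = False; E = False

  ((~E | V) & ((~N <-> E) | U)) & (((N -> V) | (N & U)) & ~V) = True
    (~E | V) & ((~N <-> E) | U) = True
      ~E | V = True
        ~E = True
      (~N <-> E) | U = True
        ~N <-> E = True
          ~N = False
    ((N -> V) | (N & U)) & ~V = True
      (N -> V) | (N & U) = True
        N -> V = False
        N & U = True
      ~V = True
  ~(((~N & A) | (~E -> A))) | ((N -> ~U) | ((V & U) -> (V <-> E))) = True
    ~(((~N & A) | (~E -> A))) = False
      (~N & A) | (~E -> A) = True
        ~N & A = False
          ~N = False
        ~E -> A = True
          ~E = True
    (N -> ~U) | ((V & U) -> (V <-> E)) = True
      N -> ~U = False
        ~U = False
      (V & U) -> (V <-> E) = True
        V & U = False
        V <-> E = True
Both conjuncts True, so the formula holds.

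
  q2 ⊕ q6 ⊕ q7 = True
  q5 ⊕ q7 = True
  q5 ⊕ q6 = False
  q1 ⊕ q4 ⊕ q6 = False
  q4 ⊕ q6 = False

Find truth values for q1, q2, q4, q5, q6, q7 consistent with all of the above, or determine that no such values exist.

q1 = False; q2 = False; q4 = True; q5 = True; q6 = True; q7 = False

q2 ⊕ q6 ⊕ q7 = F ⊕ T ⊕ F = True ✓
q5 ⊕ q7 = T ⊕ F = True ✓
q5 ⊕ q6 = T ⊕ T = False ✓
q1 ⊕ q4 ⊕ q6 = F ⊕ T ⊕ T = False ✓
q4 ⊕ q6 = T ⊕ T = False ✓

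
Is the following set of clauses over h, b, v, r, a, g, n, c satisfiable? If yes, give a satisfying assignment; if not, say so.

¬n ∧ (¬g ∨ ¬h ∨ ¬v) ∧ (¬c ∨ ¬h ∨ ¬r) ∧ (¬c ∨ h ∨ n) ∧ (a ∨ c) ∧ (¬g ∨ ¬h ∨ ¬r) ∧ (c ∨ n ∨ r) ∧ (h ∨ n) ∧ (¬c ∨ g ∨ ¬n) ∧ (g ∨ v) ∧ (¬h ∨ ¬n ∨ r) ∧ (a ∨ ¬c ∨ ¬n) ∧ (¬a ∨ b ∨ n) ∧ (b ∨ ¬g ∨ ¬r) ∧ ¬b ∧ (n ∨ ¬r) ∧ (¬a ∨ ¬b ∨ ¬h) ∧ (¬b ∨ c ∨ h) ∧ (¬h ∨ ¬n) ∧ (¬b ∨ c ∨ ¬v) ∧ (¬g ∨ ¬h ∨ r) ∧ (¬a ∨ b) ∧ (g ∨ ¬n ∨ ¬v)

Unit clause (¬n) forces n = False.
In (h ∨ n) only h is left, so h = True.
Unit clause (¬b) forces b = False.
In (n ∨ ¬r) only ¬r is left, so r = False.
In (¬g ∨ ¬h ∨ r) only ¬g is left, so g = False.
In (¬a ∨ b) only ¬a is left, so a = False.
In (a ∨ c) only c is left, so c = True.
In (g ∨ v) only v is left, so v = True.
All clauses satisfied.

h = True, b = False, v = True, r = False, a = False, g = False, n = False, c = True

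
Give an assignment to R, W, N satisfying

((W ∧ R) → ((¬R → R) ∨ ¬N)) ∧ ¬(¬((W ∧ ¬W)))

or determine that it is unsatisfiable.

The conjunct ¬(¬((W ∧ ¬W))) is unsatisfiable on its own:
  W=F: evaluates to False.
  W=T: evaluates to False.
So the whole conjunction is unsatisfiable.

No satisfying assignment exists.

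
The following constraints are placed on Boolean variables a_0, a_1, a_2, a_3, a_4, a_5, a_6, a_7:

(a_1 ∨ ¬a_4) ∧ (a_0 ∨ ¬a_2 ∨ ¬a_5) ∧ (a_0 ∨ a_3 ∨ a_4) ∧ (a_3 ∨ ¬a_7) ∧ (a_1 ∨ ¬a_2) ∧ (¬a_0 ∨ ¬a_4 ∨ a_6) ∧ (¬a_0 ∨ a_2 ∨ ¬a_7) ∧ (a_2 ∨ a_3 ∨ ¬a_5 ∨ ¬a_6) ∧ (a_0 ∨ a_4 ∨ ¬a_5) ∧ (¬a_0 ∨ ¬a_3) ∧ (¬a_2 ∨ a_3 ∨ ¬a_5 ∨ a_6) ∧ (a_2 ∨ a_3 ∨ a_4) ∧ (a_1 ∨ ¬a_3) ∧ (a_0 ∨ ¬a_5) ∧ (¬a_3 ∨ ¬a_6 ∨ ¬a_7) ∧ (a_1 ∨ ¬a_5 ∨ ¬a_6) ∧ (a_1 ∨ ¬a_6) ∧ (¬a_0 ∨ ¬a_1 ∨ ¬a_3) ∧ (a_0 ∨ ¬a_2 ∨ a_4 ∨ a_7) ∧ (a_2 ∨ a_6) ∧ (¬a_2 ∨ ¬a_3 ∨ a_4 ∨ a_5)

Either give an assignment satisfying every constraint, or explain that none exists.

Set a_0 = False.
  then (a_0 ∨ ¬a_5) forces a_5 = False.
Try a_1 = False:
  (a_1 ∨ ¬a_4) forces a_4 = False.
  (a_0 ∨ a_3 ∨ a_4) forces a_3 = True.
  clause (a_1 ∨ ¬a_3) is falsified — backtrack.
So a_1 = True.
Set a_2 = True.
Set a_3 = True.
  then (¬a_2 ∨ ¬a_3 ∨ a_4 ∨ a_5) forces a_4 = True.
Set a_6 = False.
Set a_7 = True.
All clauses satisfied.

a_0: False, a_1: True, a_2: True, a_3: True, a_4: True, a_5: False, a_6: False, a_7: True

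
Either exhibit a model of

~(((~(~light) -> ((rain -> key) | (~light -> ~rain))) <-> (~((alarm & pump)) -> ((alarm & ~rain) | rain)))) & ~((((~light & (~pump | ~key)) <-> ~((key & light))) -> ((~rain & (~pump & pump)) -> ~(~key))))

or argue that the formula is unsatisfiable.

Unsatisfiable

The conjunct ~((((~light & (~pump | ~key)) <-> ~((key & light))) -> ((~rain & (~pump & pump)) -> ~(~key)))) is unsatisfiable on its own:
  pump = True: this becomes ~((((~light & ~key) <-> ~((key & light))) -> True)) = False.
  pump = False: this becomes ~(((~light <-> ~((key & light))) -> True)) = False.
So the whole conjunction is unsatisfiable.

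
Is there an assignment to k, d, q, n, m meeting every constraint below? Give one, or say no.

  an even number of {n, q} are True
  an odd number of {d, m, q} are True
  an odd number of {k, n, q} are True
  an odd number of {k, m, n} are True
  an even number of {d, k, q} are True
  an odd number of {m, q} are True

UNSATISFIABLE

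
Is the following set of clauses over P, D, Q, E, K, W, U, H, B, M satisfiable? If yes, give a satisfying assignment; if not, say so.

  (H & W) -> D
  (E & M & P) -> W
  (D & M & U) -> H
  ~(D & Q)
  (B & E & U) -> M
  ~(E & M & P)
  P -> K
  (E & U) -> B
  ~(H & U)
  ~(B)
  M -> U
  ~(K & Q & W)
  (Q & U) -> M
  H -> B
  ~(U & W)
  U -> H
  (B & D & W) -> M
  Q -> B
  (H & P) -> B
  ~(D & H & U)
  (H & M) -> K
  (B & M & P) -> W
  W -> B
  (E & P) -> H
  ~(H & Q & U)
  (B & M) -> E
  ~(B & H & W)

Unit clause (~B) forces B = False.
In (B | ~H) only ~H is left, so H = False.
In (B | ~Q) only ~Q is left, so Q = False.
In (B | ~W) only ~W is left, so W = False.
In (H | ~U) only ~U is left, so U = False.
In (~M | U) only ~M is left, so M = False.
Set P = False.
Set D = False.
Set E = False.
Set K = False.
All clauses satisfied.

P=F, D=F, Q=F, E=F, K=F, W=F, U=F, H=F, B=F, M=F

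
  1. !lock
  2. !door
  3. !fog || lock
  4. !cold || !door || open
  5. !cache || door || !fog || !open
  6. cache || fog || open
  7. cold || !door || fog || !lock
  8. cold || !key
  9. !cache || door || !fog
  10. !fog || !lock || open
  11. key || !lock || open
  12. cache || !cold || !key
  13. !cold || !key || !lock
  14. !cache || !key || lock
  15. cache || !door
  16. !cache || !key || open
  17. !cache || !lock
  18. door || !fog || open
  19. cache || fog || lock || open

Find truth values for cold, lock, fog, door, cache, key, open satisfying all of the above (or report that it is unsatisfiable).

Unit clause (!lock) forces lock = False.
Unit clause (!door) forces door = False.
In (!fog || lock) only !fog is left, so fog = False.
Set cold = False.
  then (cold || !key) forces key = False.
Set cache = False.
  then (cache || fog || open) forces open = True.
All clauses satisfied.

cold=F; lock=F; fog=F; door=F; cache=F; key=F; open=T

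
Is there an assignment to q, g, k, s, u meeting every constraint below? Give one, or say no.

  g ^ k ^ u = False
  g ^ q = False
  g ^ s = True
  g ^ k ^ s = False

q: False, g: False, k: True, s: True, u: True

g ^ k ^ u = F ^ T ^ T = False ✓
g ^ q = F ^ F = False ✓
g ^ s = F ^ T = True ✓
g ^ k ^ s = F ^ T ^ T = False ✓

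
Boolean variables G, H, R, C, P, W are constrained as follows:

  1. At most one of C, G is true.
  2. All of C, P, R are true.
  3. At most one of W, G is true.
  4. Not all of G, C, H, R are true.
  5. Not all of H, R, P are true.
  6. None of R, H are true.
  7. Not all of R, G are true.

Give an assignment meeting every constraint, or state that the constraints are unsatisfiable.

Case R = True:
  Constraint (6) is violated (R=T) — contradiction.
Case R = False:
  Constraint (2) is violated (R=F) — contradiction.
Both cases fail — unsatisfiable.

Unsatisfiable — no assignment works.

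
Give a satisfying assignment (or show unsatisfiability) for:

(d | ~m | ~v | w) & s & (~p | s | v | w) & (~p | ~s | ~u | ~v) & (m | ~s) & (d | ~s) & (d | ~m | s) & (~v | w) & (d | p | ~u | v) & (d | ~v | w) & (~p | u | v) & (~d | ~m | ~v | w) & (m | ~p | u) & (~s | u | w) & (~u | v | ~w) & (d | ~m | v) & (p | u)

v=T, s=T, p=T, d=T, m=T, w=T, u=F

Unit clause (s) forces s = True.
In (m | ~s) only m is left, so m = True.
In (d | ~s) only d is left, so d = True.
Set v = True.
  then (~v | w) forces w = True.
Set p = True.
  then (~p | ~s | ~u | ~v) forces u = False.
All clauses satisfied.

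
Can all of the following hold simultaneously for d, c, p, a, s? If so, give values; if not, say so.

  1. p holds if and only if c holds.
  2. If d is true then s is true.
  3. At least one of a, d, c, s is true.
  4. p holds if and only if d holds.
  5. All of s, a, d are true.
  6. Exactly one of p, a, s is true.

Case a = True:
  (5) forces s = True.
  Constraint (6) is violated (a=T, s=T) — contradiction.
Case a = False:
  Constraint (5) is violated (a=F) — contradiction.
Both cases fail — unsatisfiable.

Unsatisfiable — no assignment works.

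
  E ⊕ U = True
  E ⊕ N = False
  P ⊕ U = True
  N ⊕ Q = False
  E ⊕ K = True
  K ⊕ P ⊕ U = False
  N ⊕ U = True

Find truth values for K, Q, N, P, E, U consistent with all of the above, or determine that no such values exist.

K = True, Q = False, N = False, P = False, E = False, U = True

E ⊕ U = F ⊕ T = True ✓
E ⊕ N = F ⊕ F = False ✓
P ⊕ U = F ⊕ T = True ✓
N ⊕ Q = F ⊕ F = False ✓
E ⊕ K = F ⊕ T = True ✓
K ⊕ P ⊕ U = T ⊕ F ⊕ T = False ✓
N ⊕ U = F ⊕ T = True ✓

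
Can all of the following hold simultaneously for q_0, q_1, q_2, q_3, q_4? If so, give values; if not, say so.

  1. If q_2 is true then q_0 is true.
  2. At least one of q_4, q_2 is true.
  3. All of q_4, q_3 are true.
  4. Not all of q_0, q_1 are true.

q_0 = True, q_1 = False, q_2 = True, q_3 = True, q_4 = True

  (1) q_2=T ⇒ q_0: T ✓
  (2) {q_4, q_2}: 2 true — at least one ✓
  (3) {q_4, q_3}: all 2 true ✓
  (4) {q_0, q_1}: 1/2 true — not all ✓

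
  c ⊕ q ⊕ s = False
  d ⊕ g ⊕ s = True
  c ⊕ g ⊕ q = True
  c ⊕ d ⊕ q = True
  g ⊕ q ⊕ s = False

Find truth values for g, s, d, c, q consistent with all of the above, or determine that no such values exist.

g=F, s=T, d=F, c=F, q=T

c ⊕ q ⊕ s = F ⊕ T ⊕ T = False ✓
d ⊕ g ⊕ s = F ⊕ F ⊕ T = True ✓
c ⊕ g ⊕ q = F ⊕ F ⊕ T = True ✓
c ⊕ d ⊕ q = F ⊕ F ⊕ T = True ✓
g ⊕ q ⊕ s = F ⊕ T ⊕ T = False ✓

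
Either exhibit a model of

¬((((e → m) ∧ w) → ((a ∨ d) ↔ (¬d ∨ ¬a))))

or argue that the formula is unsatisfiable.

e=T; d=F; m=T; a=F; w=T

  ¬((((e → m) ∧ w) → ((a ∨ d) ↔ (¬d ∨ ¬a)))) = True
    ((e → m) ∧ w) → ((a ∨ d) ↔ (¬d ∨ ¬a)) = False
      (e → m) ∧ w = True
        e → m = True
      (a ∨ d) ↔ (¬d ∨ ¬a) = False
        a ∨ d = False
        ¬d ∨ ¬a = True
          ¬d = True
          ¬a = True
The formula evaluates to True.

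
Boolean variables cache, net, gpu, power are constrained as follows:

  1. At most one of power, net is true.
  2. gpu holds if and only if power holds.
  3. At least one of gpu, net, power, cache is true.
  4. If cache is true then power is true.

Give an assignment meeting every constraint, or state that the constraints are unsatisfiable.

cache=F, net=F, gpu=T, power=T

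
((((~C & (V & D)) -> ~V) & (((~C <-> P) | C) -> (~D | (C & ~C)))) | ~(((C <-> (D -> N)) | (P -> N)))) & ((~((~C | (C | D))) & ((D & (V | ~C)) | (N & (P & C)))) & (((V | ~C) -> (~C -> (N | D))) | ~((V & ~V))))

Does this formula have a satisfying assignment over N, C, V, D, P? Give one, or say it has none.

The formula is unsatisfiable.

The conjunct ~((~C | (C | D))) is unsatisfiable on its own:
  C=F, D=F: evaluates to False.
  C=F, D=T: evaluates to False.
  C=T, D=F: evaluates to False.
  C=T, D=T: evaluates to False.
So the whole conjunction is unsatisfiable.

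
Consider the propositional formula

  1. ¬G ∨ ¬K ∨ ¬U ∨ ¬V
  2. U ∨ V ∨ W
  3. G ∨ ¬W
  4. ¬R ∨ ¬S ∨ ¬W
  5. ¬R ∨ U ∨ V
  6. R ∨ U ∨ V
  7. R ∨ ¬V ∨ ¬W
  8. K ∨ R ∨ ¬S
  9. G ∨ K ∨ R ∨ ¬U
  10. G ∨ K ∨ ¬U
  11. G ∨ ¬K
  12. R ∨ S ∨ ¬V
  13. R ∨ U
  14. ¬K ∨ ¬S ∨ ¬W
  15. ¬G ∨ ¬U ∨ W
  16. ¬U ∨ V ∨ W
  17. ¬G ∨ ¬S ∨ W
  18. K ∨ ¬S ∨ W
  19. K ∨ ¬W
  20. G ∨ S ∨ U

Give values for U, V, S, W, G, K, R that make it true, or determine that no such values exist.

Set U = False.
  then (R ∨ U) forces R = True.
  then (¬R ∨ U ∨ V) forces V = True.
Try S = True:
  (¬R ∨ ¬S ∨ ¬W) forces W = False.
  (¬G ∨ ¬S ∨ W) forces G = False.
  (G ∨ ¬K) forces K = False.
  clause (K ∨ ¬S ∨ W) is falsified — backtrack.
So S = False.
  then (G ∨ S ∨ U) forces G = True.
Set W = False.
Set K = False.
All clauses satisfied.

U: False; V: True; S: False; W: False; G: True; K: False; R: True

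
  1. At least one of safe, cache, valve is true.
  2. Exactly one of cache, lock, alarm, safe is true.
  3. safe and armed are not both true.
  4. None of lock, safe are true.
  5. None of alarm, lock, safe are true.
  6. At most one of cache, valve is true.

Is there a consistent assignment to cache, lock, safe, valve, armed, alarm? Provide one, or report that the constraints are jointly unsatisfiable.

cache=T, lock=F, safe=F, valve=F, armed=F, alarm=F

  (1) {safe, cache, valve}: 1 true — at least one ✓
  (2) {cache, lock, alarm, safe}: 1 true — exactly one ✓
  (3) safe=F, armed=F — not both ✓
  (4) {lock, safe}: 0 true — none ✓
  (5) {alarm, lock, safe}: 0 true — none ✓
  (6) {cache, valve}: 1 true — at most one ✓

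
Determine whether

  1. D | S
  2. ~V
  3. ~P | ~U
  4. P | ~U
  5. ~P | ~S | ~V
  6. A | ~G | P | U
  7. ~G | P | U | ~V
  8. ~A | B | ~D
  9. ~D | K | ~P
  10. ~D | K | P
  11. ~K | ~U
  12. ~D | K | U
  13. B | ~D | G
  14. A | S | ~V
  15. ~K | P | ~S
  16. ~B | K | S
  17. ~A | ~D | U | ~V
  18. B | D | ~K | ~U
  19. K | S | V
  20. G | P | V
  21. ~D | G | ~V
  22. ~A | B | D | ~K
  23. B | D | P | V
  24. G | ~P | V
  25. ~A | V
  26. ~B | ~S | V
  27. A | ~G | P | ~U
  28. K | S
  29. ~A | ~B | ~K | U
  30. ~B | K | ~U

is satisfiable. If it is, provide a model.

Unit clause (~V) forces V = False.
In (~A | V) only ~A is left, so A = False.
Set K = True.
  then (~K | ~U) forces U = False.
Set B = False.
Set D = True.
  then (B | ~D | G) forces G = True.
  then (A | ~G | P | U) forces P = True.
Set S = True.
All clauses satisfied.

K = True, B = False, V = False, D = True, U = False, S = True, G = True, A = False, P = True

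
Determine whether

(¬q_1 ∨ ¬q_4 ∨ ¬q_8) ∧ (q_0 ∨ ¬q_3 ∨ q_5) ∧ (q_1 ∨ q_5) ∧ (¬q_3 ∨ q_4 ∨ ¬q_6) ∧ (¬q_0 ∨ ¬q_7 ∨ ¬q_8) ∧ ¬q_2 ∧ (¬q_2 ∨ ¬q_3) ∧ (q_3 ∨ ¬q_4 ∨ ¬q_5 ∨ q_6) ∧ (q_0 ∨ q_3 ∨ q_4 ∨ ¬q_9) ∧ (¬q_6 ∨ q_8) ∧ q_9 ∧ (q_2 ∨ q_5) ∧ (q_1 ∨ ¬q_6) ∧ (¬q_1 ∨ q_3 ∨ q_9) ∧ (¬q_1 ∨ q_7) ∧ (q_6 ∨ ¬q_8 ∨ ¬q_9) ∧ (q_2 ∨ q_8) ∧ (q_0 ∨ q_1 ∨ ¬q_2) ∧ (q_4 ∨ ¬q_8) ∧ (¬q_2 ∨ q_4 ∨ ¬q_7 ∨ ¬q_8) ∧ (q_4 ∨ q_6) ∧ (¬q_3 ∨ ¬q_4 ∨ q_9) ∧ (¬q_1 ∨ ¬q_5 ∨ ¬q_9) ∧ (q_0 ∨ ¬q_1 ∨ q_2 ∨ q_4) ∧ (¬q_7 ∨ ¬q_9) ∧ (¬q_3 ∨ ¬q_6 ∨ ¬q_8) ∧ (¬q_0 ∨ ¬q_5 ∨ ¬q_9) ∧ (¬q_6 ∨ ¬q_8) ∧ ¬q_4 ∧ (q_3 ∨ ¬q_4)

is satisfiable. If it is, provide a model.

Case q_2 = True:
  Clause (¬q_2) is falsified — contradiction.
Case q_2 = False:
  (q_9) forces q_9 = True.
  (q_2 ∨ q_5) forces q_5 = True.
  (q_2 ∨ q_8) forces q_8 = True.
  (q_6 ∨ ¬q_8 ∨ ¬q_9) forces q_6 = True.
  Clause (¬q_6 ∨ ¬q_8) is falsified — contradiction.
Both cases fail, so the formula is unsatisfiable.

UNSATISFIABLE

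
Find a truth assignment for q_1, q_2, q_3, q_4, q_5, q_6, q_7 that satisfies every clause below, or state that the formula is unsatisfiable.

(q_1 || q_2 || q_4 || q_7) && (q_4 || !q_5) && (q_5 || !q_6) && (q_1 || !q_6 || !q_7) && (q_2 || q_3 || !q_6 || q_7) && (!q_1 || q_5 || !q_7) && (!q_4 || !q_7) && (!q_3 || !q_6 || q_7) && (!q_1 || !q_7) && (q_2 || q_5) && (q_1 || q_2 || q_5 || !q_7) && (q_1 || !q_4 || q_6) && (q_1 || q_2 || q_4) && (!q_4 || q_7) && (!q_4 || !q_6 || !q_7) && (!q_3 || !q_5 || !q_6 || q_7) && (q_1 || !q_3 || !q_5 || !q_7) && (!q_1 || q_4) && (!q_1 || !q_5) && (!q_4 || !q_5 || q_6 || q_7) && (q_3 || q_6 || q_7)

q_1 = False; q_2 = True; q_3 = True; q_4 = False; q_5 = False; q_6 = False; q_7 = False

Try q_1 = True:
  (!q_1 || !q_7) forces q_7 = False.
  (!q_4 || q_7) forces q_4 = False.
  clause (!q_1 || q_4) is falsified — backtrack.
So q_1 = False.
Set q_2 = True.
Set q_3 = True.
Set q_4 = False.
  then (q_4 || !q_5) forces q_5 = False.
  then (q_5 || !q_6) forces q_6 = False.
Set q_7 = False.
All clauses satisfied.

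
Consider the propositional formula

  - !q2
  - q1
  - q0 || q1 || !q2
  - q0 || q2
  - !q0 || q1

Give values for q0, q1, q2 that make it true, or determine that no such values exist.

q0: True; q1: True; q2: False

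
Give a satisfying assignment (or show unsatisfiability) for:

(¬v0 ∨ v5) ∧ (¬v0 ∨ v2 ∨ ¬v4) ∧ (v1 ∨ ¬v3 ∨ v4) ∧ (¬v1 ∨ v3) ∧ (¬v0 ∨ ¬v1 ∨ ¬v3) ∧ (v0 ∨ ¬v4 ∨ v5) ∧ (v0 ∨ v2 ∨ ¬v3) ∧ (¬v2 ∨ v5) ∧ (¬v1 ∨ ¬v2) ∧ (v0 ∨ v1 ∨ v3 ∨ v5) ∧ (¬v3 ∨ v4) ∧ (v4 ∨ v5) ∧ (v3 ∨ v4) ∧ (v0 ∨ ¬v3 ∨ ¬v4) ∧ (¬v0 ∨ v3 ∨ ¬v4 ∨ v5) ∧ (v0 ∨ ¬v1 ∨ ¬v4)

v0=F; v1=F; v2=T; v3=F; v4=T; v5=T

Set v0 = False.
Try v1 = True:
  (¬v1 ∨ v3) forces v3 = True.
  (v0 ∨ v2 ∨ ¬v3) forces v2 = True.
  clause (¬v1 ∨ ¬v2) is falsified — backtrack.
So v1 = False.
Set v2 = True.
  then (¬v2 ∨ v5) forces v5 = True.
Set v3 = False.
  then (v3 ∨ v4) forces v4 = True.
All clauses satisfied.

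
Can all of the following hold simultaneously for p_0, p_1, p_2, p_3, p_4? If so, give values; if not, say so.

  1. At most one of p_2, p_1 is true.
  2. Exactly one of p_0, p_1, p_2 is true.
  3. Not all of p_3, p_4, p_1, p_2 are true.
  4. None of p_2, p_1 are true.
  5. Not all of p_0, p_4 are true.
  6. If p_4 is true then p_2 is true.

p_0 = True, p_1 = False, p_2 = False, p_3 = False, p_4 = False

  (1) {p_2, p_1}: 0 true — at most one ✓
  (2) {p_0, p_1, p_2}: 1 true — exactly one ✓
  (3) {p_3, p_4, p_1, p_2}: 0/4 true — not all ✓
  (4) {p_2, p_1}: 0 true — none ✓
  (5) {p_0, p_4}: 1/2 true — not all ✓
  (6) p_4=F ⇒ p_2: vacuous ✓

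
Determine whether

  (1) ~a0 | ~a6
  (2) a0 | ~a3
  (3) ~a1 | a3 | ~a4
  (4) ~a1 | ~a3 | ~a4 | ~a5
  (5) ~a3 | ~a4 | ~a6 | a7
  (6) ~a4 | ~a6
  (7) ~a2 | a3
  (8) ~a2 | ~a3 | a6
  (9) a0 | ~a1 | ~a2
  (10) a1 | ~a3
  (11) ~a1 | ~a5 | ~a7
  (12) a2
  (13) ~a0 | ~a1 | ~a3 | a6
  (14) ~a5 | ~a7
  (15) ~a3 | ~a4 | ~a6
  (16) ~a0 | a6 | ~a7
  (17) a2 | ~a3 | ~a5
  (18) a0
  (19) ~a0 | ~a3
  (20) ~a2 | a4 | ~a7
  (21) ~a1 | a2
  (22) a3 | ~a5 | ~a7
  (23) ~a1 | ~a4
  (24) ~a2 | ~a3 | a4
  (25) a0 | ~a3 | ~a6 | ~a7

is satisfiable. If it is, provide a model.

Case a2 = True:
  (~a2 | a3) forces a3 = True.
  (a0 | ~a3) forces a0 = True.
  Clause (~a0 | ~a3) is falsified — contradiction.
Case a2 = False:
  Clause (a2) is falsified — contradiction.
Both cases fail, so the formula is unsatisfiable.

The formula is unsatisfiable.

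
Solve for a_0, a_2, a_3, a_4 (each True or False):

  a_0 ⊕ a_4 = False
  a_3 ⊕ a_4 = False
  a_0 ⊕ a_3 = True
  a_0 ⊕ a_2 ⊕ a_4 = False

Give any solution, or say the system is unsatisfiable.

Adding constraints 1, 2, 3 mod 2: every variable appears an even number of times on the left, so the left side is 0.
But the right sides sum to 1 (mod 2). 0 ≠ 1 — the system is inconsistent.

The formula is unsatisfiable.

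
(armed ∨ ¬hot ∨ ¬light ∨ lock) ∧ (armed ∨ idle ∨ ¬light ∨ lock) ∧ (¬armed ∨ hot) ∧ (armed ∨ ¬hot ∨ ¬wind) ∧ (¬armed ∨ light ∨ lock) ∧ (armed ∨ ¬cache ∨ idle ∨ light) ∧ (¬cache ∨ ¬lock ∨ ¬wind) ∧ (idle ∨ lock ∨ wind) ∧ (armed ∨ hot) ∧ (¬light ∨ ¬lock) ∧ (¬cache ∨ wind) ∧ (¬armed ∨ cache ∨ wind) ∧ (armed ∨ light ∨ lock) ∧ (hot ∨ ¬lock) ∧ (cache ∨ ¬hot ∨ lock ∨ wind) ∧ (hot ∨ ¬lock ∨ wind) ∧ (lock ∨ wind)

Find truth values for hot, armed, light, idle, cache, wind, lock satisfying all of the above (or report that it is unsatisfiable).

hot=T, armed=T, light=T, idle=T, cache=T, wind=T, lock=F

Try hot = False:
  (¬armed ∨ hot) forces armed = False.
  clause (armed ∨ hot) is falsified — backtrack.
So hot = True.
Set armed = True.
Set light = True.
  then (¬light ∨ ¬lock) forces lock = False.
  then (lock ∨ wind) forces wind = True.
Set idle = True.
Set cache = True.
All clauses satisfied.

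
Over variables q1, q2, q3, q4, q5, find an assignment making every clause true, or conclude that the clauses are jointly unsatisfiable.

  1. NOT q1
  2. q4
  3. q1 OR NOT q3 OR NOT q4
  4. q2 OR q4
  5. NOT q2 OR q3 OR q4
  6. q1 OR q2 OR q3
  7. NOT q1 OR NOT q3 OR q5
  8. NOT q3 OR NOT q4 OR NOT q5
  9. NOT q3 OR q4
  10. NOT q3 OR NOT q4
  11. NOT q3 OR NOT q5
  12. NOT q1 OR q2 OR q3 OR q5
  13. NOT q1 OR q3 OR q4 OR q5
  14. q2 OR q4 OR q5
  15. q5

q1 = False, q2 = True, q3 = False, q4 = True, q5 = True

Unit clause (NOT q1) forces q1 = False.
Unit clause (q4) forces q4 = True.
In (q1 OR NOT q3 OR NOT q4) only NOT q3 is left, so q3 = False.
In (q1 OR q2 OR q3) only q2 is left, so q2 = True.
Unit clause (q5) forces q5 = True.
All clauses satisfied.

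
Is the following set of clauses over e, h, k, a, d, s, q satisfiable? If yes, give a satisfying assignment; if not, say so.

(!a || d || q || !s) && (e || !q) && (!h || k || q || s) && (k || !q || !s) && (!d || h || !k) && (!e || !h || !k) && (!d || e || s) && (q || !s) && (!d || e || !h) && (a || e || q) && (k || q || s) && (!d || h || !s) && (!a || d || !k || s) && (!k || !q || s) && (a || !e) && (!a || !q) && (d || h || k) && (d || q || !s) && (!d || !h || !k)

Case a = True:
  (!a || !q) forces q = False.
  (q || !s) forces s = False.
  (k || q || s) forces k = True.
  (!a || d || !k || s) forces d = True.
  (!d || h || !k) forces h = True.
  Clause (!d || !h || !k) is falsified — contradiction.
Case a = False:
  (a || !e) forces e = False.
  (e || !q) forces q = False.
  Clause (a || e || q) is falsified — contradiction.
Both cases fail, so the formula is unsatisfiable.

No satisfying assignment exists.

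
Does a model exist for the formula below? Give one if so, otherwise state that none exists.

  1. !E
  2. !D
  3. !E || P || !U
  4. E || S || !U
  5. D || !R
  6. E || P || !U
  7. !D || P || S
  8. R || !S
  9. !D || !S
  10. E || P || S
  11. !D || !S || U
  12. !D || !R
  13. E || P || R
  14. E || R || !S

D = False; U = False; R = False; E = False; P = True; S = False

Unit clause (!E) forces E = False.
Unit clause (!D) forces D = False.
In (D || !R) only !R is left, so R = False.
In (R || !S) only !S is left, so S = False.
In (E || P || S) only P is left, so P = True.
In (E || S || !U) only !U is left, so U = False.
All clauses satisfied.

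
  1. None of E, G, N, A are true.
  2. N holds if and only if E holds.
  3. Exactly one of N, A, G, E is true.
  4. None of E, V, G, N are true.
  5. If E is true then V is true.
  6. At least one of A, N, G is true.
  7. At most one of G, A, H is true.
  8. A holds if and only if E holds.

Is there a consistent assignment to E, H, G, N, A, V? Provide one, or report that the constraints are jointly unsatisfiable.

Case E = True:
  Constraint (1) is violated (E=T) — contradiction.
Case E = False:
  (1) forces G = False.
  (1) forces N = False.
  (1) forces A = False.
  Constraint (3) is violated (N=F, A=F, G=F, E=F) — contradiction.
Both cases fail — unsatisfiable.

Unsatisfiable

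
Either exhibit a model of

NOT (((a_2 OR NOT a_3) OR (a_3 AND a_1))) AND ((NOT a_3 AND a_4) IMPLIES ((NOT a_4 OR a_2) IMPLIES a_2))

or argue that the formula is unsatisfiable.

a_1: False; a_2: False; a_3: True; a_4: False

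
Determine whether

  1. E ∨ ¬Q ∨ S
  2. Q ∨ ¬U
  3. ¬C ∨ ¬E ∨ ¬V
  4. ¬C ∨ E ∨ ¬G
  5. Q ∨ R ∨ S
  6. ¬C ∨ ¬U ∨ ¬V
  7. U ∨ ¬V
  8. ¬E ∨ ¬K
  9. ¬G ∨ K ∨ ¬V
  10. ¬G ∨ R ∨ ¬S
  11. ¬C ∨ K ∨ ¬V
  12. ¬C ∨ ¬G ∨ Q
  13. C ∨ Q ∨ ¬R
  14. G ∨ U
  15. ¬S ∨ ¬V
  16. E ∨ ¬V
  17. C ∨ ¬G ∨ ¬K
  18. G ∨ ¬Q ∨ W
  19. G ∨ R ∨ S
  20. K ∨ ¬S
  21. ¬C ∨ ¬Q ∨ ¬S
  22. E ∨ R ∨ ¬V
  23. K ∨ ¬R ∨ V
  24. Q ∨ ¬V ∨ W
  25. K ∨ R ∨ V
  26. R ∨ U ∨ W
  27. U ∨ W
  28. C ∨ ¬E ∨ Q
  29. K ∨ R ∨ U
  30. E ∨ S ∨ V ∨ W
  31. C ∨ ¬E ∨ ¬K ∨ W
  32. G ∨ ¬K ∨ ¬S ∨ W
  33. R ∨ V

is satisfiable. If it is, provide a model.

Set V = False.
  then (R ∨ V) forces R = True.
  then (K ∨ ¬R ∨ V) forces K = True.
  then (¬E ∨ ¬K) forces E = False.
Try G = True:
  (¬C ∨ E ∨ ¬G) forces C = False.
  clause (C ∨ ¬G ∨ ¬K) is falsified — backtrack.
So G = False.
  then (G ∨ U) forces U = True.
  then (Q ∨ ¬U) forces Q = True.
  then (G ∨ ¬Q ∨ W) forces W = True.
  then (E ∨ ¬Q ∨ S) forces S = True.
  then (¬C ∨ ¬Q ∨ ¬S) forces C = False.
All clauses satisfied.

V: False, K: True, R: True, G: False, S: True, W: True, Q: True, E: False, C: False, U: True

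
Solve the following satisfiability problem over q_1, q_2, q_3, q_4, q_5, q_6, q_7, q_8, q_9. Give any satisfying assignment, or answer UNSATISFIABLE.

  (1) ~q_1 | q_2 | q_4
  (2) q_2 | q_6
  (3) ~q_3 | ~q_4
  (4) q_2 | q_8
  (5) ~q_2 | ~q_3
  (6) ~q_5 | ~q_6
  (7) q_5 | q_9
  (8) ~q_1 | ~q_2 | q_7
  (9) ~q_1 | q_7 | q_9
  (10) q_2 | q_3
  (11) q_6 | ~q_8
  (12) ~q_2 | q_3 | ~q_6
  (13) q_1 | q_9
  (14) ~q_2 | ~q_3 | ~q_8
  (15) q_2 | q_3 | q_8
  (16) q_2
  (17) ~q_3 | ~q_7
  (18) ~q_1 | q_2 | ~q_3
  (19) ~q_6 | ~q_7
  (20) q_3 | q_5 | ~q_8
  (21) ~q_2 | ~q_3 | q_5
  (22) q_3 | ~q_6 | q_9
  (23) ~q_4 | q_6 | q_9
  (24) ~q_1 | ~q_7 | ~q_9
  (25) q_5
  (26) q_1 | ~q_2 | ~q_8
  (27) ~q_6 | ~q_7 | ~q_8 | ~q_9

Unit clause (q_2) forces q_2 = True.
Unit clause (q_5) forces q_5 = True.
In (~q_2 | ~q_3) only ~q_3 is left, so q_3 = False.
In (~q_5 | ~q_6) only ~q_6 is left, so q_6 = False.
In (q_6 | ~q_8) only ~q_8 is left, so q_8 = False.
Set q_1 = False.
  then (q_1 | q_9) forces q_9 = True.
Set q_4 = True.
Set q_7 = False.
All clauses satisfied.

q_1 = False, q_2 = True, q_3 = False, q_4 = True, q_5 = True, q_6 = False, q_7 = False, q_8 = False, q_9 = True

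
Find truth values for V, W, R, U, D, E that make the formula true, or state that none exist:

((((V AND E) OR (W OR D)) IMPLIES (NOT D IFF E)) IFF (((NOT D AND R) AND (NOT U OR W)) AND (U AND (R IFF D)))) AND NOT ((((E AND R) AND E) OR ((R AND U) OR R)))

V: False; W: True; R: False; U: True; D: False; E: False

  (((V AND E) OR (W OR D)) IMPLIES (NOT D IFF E)) IFF (((NOT D AND R) AND (NOT U OR W)) AND (U AND (R IFF D))) = True
    ((V AND E) OR (W OR D)) IMPLIES (NOT D IFF E) = False
      (V AND E) OR (W OR D) = True
        V AND E = False
        W OR D = True
      NOT D IFF E = False
        NOT D = True
    ((NOT D AND R) AND (NOT U OR W)) AND (U AND (R IFF D)) = False
      (NOT D AND R) AND (NOT U OR W) = False
        NOT D AND R = False
          NOT D = True
        NOT U OR W = True
          NOT U = False
      U AND (R IFF D) = True
        R IFF D = True
  NOT ((((E AND R) AND E) OR ((R AND U) OR R))) = True
    ((E AND R) AND E) OR ((R AND U) OR R) = False
      (E AND R) AND E = False
        E AND R = False
      (R AND U) OR R = False
        R AND U = False
Both conjuncts True, so the formula holds.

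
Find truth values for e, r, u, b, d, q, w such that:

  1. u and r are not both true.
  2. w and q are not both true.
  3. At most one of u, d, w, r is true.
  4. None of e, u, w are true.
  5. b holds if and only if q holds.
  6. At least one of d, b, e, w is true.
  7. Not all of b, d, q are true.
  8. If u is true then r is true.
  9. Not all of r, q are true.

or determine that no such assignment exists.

e: False, r: False, u: False, b: False, d: True, q: False, w: False

  (1) u=F, r=F — not both ✓
  (2) w=F, q=F — not both ✓
  (3) {u, d, w, r}: 1 true — at most one ✓
  (4) {e, u, w}: 0 true — none ✓
  (5) b=F, q=F — same ✓
  (6) {d, b, e, w}: 1 true — at least one ✓
  (7) {b, d, q}: 1/3 true — not all ✓
  (8) u=F ⇒ r: vacuous ✓
  (9) {r, q}: 0/2 true — not all ✓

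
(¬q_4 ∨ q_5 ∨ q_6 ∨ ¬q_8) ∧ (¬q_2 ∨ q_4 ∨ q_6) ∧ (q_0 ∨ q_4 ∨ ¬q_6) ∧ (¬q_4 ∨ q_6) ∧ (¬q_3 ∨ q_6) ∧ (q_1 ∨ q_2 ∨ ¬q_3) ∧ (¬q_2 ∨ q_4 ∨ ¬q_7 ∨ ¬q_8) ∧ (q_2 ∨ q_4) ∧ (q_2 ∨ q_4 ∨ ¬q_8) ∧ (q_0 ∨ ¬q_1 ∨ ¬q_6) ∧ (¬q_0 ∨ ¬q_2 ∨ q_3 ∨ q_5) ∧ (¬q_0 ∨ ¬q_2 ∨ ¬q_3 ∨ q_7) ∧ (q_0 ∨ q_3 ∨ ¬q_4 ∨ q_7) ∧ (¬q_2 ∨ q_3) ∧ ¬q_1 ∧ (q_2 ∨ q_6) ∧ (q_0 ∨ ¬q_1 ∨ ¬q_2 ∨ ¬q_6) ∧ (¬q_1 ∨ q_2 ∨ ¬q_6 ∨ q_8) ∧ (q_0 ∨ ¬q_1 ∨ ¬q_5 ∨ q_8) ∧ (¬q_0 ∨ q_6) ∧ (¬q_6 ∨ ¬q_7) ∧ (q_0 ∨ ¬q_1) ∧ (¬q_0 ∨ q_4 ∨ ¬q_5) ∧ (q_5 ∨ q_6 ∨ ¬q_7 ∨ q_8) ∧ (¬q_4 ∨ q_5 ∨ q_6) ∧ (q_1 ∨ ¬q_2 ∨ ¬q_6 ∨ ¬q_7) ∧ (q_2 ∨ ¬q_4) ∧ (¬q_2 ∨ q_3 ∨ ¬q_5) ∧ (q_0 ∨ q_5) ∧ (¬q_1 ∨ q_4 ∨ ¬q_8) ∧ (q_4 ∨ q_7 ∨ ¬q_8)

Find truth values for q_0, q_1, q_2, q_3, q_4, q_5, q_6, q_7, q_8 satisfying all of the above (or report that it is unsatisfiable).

Unit clause (¬q_1) forces q_1 = False.
Set q_0 = False.
  then (q_0 ∨ q_5) forces q_5 = True.
Try q_2 = False:
  (q_1 ∨ q_2 ∨ ¬q_3) forces q_3 = False.
  (q_2 ∨ q_4) forces q_4 = True.
  clause (q_2 ∨ ¬q_4) is falsified — backtrack.
So q_2 = True.
  then (¬q_2 ∨ q_3) forces q_3 = True.
  then (¬q_3 ∨ q_6) forces q_6 = True.
  then (¬q_6 ∨ ¬q_7) forces q_7 = False.
  then (q_0 ∨ q_4 ∨ ¬q_6) forces q_4 = True.
Set q_8 = False.
All clauses satisfied.

q_0=F, q_1=F, q_2=T, q_3=T, q_4=T, q_5=T, q_6=T, q_7=F, q_8=F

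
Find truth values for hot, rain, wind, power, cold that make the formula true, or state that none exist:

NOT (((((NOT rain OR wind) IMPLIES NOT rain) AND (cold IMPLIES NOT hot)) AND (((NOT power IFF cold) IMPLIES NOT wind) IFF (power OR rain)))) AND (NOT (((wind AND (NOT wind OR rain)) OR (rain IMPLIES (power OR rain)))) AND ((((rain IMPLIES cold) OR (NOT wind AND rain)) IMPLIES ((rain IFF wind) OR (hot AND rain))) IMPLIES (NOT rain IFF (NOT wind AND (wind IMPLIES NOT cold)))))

The conjunct NOT (((wind AND (NOT wind OR rain)) OR (rain IMPLIES (power OR rain)))) is unsatisfiable on its own:
  rain=F, wind=F, power=F: evaluates to False.
  rain=F, wind=F, power=T: evaluates to False.
  rain=F, wind=T, power=F: evaluates to False.
  rain=F, wind=T, power=T: evaluates to False.
  rain=T, wind=F, power=F: evaluates to False.
  rain=T, wind=F, power=T: evaluates to False.
  rain=T, wind=T, power=F: evaluates to False.
  rain=T, wind=T, power=T: evaluates to False.
So the whole conjunction is unsatisfiable.

UNSATISFIABLE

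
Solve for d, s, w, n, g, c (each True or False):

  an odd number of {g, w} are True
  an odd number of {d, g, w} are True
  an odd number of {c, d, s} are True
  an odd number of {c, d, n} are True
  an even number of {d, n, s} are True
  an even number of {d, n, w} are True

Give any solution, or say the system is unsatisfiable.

d: False, s: True, w: True, n: True, g: False, c: False

{g, w}: 1 true → odd ✓
{d, g, w}: 1 true → odd ✓
{c, d, s}: 1 true → odd ✓
{c, d, n}: 1 true → odd ✓
{d, n, s}: 2 true → even ✓
{d, n, w}: 2 true → even ✓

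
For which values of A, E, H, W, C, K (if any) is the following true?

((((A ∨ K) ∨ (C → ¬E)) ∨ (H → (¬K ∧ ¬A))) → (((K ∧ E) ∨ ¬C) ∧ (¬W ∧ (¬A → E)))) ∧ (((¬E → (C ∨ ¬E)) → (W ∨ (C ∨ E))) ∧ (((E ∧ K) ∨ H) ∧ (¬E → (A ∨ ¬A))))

A=T; E=T; H=T; W=F; C=T; K=T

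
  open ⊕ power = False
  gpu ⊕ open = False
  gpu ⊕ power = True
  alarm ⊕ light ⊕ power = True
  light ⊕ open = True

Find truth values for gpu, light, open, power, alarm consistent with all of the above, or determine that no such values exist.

Adding constraints 1, 2, 3 mod 2: every variable appears an even number of times on the left, so the left side is 0.
But the right sides sum to 1 (mod 2). 0 ≠ 1 — the system is inconsistent.

No satisfying assignment exists.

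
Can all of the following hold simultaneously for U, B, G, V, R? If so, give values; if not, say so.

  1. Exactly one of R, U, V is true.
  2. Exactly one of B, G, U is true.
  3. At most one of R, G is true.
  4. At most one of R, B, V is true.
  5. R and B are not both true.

U = True; B = False; G = False; V = False; R = False

  (1) {R, U, V}: 1 true — exactly one ✓
  (2) {B, G, U}: 1 true — exactly one ✓
  (3) {R, G}: 0 true — at most one ✓
  (4) {R, B, V}: 0 true — at most one ✓
  (5) R=F, B=F — not both ✓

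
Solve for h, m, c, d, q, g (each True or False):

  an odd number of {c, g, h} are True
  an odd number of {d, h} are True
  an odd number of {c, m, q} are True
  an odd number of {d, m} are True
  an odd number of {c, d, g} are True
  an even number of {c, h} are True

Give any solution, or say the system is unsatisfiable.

Adding constraints 1, 2, 5 mod 2: every variable appears an even number of times on the left, so the left side is 0.
But the right sides sum to 1 (mod 2). 0 ≠ 1 — the system is inconsistent.

Unsatisfiable — no assignment works.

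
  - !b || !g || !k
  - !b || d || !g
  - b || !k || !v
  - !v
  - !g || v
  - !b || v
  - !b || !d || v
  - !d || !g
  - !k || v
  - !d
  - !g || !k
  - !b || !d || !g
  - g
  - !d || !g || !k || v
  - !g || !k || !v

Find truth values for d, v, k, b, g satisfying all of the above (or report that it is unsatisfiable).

Case v = True:
  Clause (!v) is falsified — contradiction.
Case v = False:
  (!g || v) forces g = False.
  Clause (g) is falsified — contradiction.
Both cases fail, so the formula is unsatisfiable.

Unsatisfiable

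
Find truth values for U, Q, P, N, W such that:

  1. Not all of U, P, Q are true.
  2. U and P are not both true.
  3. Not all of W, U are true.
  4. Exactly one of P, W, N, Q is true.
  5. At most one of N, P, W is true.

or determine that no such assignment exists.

U: False; Q: False; P: False; N: True; W: False

  (1) {U, P, Q}: 0/3 true — not all ✓
  (2) U=F, P=F — not both ✓
  (3) {W, U}: 0/2 true — not all ✓
  (4) {P, W, N, Q}: 1 true — exactly one ✓
  (5) {N, P, W}: 1 true — at most one ✓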